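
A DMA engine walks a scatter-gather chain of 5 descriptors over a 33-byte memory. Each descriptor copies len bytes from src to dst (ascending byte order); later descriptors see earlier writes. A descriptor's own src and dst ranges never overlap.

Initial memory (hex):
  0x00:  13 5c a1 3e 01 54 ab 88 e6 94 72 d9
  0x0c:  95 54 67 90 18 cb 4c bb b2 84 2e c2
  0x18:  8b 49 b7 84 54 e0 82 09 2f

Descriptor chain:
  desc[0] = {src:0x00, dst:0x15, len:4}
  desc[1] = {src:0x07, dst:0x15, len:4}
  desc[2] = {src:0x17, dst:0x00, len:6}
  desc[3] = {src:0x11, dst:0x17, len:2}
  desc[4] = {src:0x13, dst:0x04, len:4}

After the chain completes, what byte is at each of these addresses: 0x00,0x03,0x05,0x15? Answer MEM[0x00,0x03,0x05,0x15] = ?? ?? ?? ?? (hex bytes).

  after D0: wrote 4B at 0x15 = 135ca13e
  after D1: wrote 4B at 0x15 = 88e69472
  after D2: wrote 6B at 0x00 = 947249b78454
  after D3: wrote 2B at 0x17 = cb4c
  after D4: wrote 4B at 0x04 = bbb288e6
query mem[0x00]=0x94, mem[0x03]=0xb7, mem[0x05]=0xb2, mem[0x15]=0x88

MEM[0x00,0x03,0x05,0x15] = 94 b7 b2 88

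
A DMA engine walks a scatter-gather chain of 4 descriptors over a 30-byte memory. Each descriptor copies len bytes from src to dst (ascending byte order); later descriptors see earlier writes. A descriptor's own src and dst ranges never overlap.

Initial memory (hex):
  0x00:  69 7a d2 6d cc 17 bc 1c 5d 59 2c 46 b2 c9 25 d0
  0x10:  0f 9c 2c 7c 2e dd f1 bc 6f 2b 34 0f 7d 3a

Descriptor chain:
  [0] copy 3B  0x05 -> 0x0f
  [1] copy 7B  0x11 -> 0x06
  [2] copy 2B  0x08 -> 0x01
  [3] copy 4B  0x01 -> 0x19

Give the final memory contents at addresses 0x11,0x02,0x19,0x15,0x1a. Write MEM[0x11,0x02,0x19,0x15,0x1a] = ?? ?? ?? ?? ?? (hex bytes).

D0: mem[0x0f..0x11] <- [17 bc 1c]
D1: mem[0x06..0x0c] <- [1c 2c 7c 2e dd f1 bc]
D2: mem[0x01..0x02] <- [7c 2e]
D3: mem[0x19..0x1c] <- [7c 2e 6d cc]
query mem[0x11]=0x1c, mem[0x02]=0x2e, mem[0x19]=0x7c, mem[0x15]=0xdd, mem[0x1a]=0x2e

MEM[0x11,0x02,0x19,0x15,0x1a] = 1c 2e 7c dd 2e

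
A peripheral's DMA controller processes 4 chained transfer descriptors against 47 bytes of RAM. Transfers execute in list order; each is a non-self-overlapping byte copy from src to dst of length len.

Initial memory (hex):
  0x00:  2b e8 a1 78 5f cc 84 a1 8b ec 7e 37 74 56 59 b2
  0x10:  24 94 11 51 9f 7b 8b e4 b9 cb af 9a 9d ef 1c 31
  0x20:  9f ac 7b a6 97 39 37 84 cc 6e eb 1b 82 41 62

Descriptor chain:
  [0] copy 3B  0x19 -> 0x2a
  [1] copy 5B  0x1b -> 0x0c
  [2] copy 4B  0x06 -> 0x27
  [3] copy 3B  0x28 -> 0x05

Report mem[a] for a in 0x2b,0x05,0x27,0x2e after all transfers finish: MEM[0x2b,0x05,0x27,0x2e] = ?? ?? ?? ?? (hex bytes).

  after D0: wrote 3B at 0x2a = cbaf9a
  after D1: wrote 5B at 0x0c = 9a9def1c31
  after D2: wrote 4B at 0x27 = 84a18bec
  after D3: wrote 3B at 0x05 = a18bec
query mem[0x2b]=0xaf, mem[0x05]=0xa1, mem[0x27]=0x84, mem[0x2e]=0x62

MEM[0x2b,0x05,0x27,0x2e] = af a1 84 62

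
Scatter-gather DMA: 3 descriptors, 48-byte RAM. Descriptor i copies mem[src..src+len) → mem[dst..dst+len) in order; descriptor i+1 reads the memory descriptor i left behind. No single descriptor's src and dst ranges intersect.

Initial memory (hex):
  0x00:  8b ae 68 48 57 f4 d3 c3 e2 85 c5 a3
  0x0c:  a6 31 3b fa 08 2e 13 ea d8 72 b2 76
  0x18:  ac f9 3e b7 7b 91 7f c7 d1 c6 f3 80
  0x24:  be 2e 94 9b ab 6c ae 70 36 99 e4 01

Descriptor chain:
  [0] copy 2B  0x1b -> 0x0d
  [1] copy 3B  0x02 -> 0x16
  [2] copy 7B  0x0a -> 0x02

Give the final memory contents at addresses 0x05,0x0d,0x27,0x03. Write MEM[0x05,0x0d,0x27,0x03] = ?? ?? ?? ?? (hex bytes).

MEM[0x05,0x0d,0x27,0x03] = b7 b7 9b a3

D0: mem[0x0d..0x0e] <- [b7 7b]
D1: mem[0x16..0x18] <- [68 48 57]
D2: mem[0x02..0x08] <- [c5 a3 a6 b7 7b fa 08]
query mem[0x05]=0xb7, mem[0x0d]=0xb7, mem[0x27]=0x9b, mem[0x03]=0xa3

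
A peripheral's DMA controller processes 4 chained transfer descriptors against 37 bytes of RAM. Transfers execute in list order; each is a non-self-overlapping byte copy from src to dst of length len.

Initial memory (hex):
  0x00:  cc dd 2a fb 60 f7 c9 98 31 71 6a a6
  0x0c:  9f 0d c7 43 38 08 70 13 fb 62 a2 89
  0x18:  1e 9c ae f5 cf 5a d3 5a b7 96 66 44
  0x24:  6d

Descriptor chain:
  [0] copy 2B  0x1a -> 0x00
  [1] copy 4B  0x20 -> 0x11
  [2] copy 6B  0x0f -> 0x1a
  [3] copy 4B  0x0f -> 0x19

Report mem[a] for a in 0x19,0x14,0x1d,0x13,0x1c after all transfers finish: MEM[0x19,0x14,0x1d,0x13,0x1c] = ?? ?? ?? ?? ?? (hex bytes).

MEM[0x19,0x14,0x1d,0x13,0x1c] = 43 44 96 66 96

D0: mem[0x00..0x01] <- [ae f5]
D1: mem[0x11..0x14] <- [b7 96 66 44]
D2: mem[0x1a..0x1f] <- [43 38 b7 96 66 44]
D3: mem[0x19..0x1c] <- [43 38 b7 96]
query mem[0x19]=0x43, mem[0x14]=0x44, mem[0x1d]=0x96, mem[0x13]=0x66, mem[0x1c]=0x96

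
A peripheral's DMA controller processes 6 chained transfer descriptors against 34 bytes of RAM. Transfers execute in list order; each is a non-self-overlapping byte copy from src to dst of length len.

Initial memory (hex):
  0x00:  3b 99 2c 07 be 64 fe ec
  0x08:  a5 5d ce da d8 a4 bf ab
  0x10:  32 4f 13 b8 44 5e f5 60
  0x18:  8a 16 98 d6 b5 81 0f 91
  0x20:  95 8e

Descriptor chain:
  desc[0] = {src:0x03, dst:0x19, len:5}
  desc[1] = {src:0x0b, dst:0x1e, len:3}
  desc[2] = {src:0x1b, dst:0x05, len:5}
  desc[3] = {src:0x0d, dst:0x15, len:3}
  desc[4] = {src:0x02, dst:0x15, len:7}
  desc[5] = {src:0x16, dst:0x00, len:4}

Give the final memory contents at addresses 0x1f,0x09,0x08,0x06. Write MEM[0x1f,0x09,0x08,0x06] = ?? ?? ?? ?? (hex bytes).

MEM[0x1f,0x09,0x08,0x06] = d8 d8 da fe

  after D0: wrote 5B at 0x19 = 07be64feec
  after D1: wrote 3B at 0x1e = dad8a4
  after D2: wrote 5B at 0x05 = 64feecdad8
  after D3: wrote 3B at 0x15 = a4bfab
  after D4: wrote 7B at 0x15 = 2c07be64feecda
  after D5: wrote 4B at 0x00 = 07be64fe
query mem[0x1f]=0xd8, mem[0x09]=0xd8, mem[0x08]=0xda, mem[0x06]=0xfe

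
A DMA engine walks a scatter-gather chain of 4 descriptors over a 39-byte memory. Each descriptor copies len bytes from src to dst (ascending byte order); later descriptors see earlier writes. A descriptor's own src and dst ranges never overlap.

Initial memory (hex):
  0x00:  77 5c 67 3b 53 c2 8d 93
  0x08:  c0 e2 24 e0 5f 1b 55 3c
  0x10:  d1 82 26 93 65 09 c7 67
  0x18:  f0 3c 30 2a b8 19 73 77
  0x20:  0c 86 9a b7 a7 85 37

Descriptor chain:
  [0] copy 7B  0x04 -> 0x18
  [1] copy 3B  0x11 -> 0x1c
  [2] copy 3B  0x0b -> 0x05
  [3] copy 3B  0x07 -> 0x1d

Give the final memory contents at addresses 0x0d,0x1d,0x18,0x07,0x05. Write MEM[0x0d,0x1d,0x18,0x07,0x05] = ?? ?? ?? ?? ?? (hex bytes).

D0: mem[0x18..0x1e] <- [53 c2 8d 93 c0 e2 24]
D1: mem[0x1c..0x1e] <- [82 26 93]
D2: mem[0x05..0x07] <- [e0 5f 1b]
D3: mem[0x1d..0x1f] <- [1b c0 e2]
query mem[0x0d]=0x1b, mem[0x1d]=0x1b, mem[0x18]=0x53, mem[0x07]=0x1b, mem[0x05]=0xe0

MEM[0x0d,0x1d,0x18,0x07,0x05] = 1b 1b 53 1b e0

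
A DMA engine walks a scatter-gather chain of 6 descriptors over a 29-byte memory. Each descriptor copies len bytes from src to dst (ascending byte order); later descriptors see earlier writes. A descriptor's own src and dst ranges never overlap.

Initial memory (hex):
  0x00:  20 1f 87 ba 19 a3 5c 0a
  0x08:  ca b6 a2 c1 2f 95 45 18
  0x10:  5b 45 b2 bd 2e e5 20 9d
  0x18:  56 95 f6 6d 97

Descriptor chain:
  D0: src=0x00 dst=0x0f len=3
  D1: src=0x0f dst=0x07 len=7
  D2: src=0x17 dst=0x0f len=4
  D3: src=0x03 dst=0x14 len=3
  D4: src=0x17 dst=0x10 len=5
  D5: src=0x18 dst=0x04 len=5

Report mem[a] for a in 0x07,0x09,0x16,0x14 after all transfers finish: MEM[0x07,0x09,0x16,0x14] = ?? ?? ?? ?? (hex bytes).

MEM[0x07,0x09,0x16,0x14] = 6d 87 a3 6d

  after D0: wrote 3B at 0x0f = 201f87
  after D1: wrote 7B at 0x07 = 201f87b2bd2ee5
  after D2: wrote 4B at 0x0f = 9d5695f6
  after D3: wrote 3B at 0x14 = ba19a3
  after D4: wrote 5B at 0x10 = 9d5695f66d
  after D5: wrote 5B at 0x04 = 5695f66d97
query mem[0x07]=0x6d, mem[0x09]=0x87, mem[0x16]=0xa3, mem[0x14]=0x6d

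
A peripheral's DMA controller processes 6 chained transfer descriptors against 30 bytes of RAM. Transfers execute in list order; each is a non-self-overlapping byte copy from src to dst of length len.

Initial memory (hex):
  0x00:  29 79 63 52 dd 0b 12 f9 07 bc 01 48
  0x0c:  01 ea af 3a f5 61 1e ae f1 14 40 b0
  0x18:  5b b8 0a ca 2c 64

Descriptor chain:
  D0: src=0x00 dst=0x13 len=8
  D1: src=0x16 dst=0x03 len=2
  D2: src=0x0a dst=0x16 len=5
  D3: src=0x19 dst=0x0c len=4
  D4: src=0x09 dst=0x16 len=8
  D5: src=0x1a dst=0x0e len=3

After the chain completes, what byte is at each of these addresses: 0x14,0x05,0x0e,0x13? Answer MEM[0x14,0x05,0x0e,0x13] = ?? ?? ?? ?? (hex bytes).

D0: mem[0x13..0x1a] <- [29 79 63 52 dd 0b 12 f9]
D1: mem[0x03..0x04] <- [52 dd]
D2: mem[0x16..0x1a] <- [01 48 01 ea af]
D3: mem[0x0c..0x0f] <- [ea af ca 2c]
D4: mem[0x16..0x1d] <- [bc 01 48 ea af ca 2c f5]
D5: mem[0x0e..0x10] <- [af ca 2c]
query mem[0x14]=0x79, mem[0x05]=0x0b, mem[0x0e]=0xaf, mem[0x13]=0x29

MEM[0x14,0x05,0x0e,0x13] = 79 0b af 29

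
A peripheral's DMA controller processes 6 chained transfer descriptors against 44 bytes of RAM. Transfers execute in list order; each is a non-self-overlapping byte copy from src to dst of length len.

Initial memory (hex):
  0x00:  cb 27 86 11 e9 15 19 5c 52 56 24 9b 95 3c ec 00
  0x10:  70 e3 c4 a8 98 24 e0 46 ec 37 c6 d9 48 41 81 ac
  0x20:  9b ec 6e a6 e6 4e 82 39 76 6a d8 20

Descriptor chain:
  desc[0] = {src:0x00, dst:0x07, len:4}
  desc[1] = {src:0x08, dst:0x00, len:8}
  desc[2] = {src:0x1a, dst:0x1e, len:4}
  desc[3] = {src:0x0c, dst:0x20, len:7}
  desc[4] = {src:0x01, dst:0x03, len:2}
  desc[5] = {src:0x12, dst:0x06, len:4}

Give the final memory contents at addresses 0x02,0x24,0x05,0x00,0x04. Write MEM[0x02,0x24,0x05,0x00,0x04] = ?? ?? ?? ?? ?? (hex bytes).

  after D0: wrote 4B at 0x07 = cb278611
  after D1: wrote 8B at 0x00 = 2786119b953cec00
  after D2: wrote 4B at 0x1e = c6d94841
  after D3: wrote 7B at 0x20 = 953cec0070e3c4
  after D4: wrote 2B at 0x03 = 8611
  after D5: wrote 4B at 0x06 = c4a89824
query mem[0x02]=0x11, mem[0x24]=0x70, mem[0x05]=0x3c, mem[0x00]=0x27, mem[0x04]=0x11

MEM[0x02,0x24,0x05,0x00,0x04] = 11 70 3c 27 11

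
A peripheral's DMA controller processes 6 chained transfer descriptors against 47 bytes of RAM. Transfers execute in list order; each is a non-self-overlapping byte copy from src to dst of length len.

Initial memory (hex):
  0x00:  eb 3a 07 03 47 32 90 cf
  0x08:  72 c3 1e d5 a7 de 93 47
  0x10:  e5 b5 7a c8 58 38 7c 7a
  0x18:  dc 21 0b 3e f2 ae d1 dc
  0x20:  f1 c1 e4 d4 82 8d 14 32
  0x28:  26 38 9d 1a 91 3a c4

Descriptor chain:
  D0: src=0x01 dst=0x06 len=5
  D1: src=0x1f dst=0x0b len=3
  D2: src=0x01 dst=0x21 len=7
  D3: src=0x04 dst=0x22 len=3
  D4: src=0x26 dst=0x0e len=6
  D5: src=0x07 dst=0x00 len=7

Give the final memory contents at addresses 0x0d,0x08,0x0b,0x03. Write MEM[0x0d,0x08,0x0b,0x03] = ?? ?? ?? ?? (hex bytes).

MEM[0x0d,0x08,0x0b,0x03] = c1 03 dc 32

[0] 0x01->0x06 len=5 : 3a 07 03 47 32
[1] 0x1f->0x0b len=3 : dc f1 c1
[2] 0x01->0x21 len=7 : 3a 07 03 47 32 3a 07
[3] 0x04->0x22 len=3 : 47 32 3a
[4] 0x26->0x0e len=6 : 3a 07 26 38 9d 1a
[5] 0x07->0x00 len=7 : 07 03 47 32 dc f1 c1
query mem[0x0d]=0xc1, mem[0x08]=0x03, mem[0x0b]=0xdc, mem[0x03]=0x32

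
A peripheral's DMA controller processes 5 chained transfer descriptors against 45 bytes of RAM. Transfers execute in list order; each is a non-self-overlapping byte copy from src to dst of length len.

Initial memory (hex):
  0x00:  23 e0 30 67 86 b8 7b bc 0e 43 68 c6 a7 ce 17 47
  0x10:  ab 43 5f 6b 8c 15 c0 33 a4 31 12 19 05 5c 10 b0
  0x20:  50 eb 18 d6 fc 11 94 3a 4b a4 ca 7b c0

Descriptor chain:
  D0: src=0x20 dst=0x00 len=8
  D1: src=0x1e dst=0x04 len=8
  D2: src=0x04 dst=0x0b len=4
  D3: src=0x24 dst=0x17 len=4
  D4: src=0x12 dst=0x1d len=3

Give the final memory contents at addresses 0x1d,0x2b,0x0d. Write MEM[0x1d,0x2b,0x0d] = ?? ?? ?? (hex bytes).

D0: mem[0x00..0x07] <- [50 eb 18 d6 fc 11 94 3a]
D1: mem[0x04..0x0b] <- [10 b0 50 eb 18 d6 fc 11]
D2: mem[0x0b..0x0e] <- [10 b0 50 eb]
D3: mem[0x17..0x1a] <- [fc 11 94 3a]
D4: mem[0x1d..0x1f] <- [5f 6b 8c]
query mem[0x1d]=0x5f, mem[0x2b]=0x7b, mem[0x0d]=0x50

MEM[0x1d,0x2b,0x0d] = 5f 7b 50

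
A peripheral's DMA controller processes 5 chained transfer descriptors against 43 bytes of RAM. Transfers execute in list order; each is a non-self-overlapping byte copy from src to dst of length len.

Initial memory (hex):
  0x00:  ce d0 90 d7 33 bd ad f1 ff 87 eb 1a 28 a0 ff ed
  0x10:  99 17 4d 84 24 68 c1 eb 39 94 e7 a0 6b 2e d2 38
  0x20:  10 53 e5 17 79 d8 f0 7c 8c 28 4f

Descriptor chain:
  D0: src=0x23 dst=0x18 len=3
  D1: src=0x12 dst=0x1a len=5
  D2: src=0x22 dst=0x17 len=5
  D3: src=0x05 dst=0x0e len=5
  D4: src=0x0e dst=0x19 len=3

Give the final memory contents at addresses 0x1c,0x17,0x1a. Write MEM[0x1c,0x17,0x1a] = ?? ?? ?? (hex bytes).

MEM[0x1c,0x17,0x1a] = 24 e5 ad

#0 dst[0x18+3] := {0x17,0x79,0xd8}
#1 dst[0x1a+5] := {0x4d,0x84,0x24,0x68,0xc1}
#2 dst[0x17+5] := {0xe5,0x17,0x79,0xd8,0xf0}
#3 dst[0x0e+5] := {0xbd,0xad,0xf1,0xff,0x87}
#4 dst[0x19+3] := {0xbd,0xad,0xf1}
query mem[0x1c]=0x24, mem[0x17]=0xe5, mem[0x1a]=0xad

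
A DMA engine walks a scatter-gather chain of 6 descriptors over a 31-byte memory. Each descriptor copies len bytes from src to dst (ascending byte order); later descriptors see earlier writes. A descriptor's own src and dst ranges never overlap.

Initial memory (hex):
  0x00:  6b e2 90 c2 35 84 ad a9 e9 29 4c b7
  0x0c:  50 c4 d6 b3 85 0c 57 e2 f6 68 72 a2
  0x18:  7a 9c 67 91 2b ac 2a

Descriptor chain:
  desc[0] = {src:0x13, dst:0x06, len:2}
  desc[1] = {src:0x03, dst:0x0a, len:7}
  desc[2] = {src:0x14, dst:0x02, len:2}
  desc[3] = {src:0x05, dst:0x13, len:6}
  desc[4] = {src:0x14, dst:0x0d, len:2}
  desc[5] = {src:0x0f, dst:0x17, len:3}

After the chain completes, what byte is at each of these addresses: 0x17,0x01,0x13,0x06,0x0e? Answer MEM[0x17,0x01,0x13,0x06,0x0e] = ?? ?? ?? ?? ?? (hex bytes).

D0: mem[0x06..0x07] <- [e2 f6]
D1: mem[0x0a..0x10] <- [c2 35 84 e2 f6 e9 29]
D2: mem[0x02..0x03] <- [f6 68]
D3: mem[0x13..0x18] <- [84 e2 f6 e9 29 c2]
D4: mem[0x0d..0x0e] <- [e2 f6]
D5: mem[0x17..0x19] <- [e9 29 0c]
query mem[0x17]=0xe9, mem[0x01]=0xe2, mem[0x13]=0x84, mem[0x06]=0xe2, mem[0x0e]=0xf6

MEM[0x17,0x01,0x13,0x06,0x0e] = e9 e2 84 e2 f6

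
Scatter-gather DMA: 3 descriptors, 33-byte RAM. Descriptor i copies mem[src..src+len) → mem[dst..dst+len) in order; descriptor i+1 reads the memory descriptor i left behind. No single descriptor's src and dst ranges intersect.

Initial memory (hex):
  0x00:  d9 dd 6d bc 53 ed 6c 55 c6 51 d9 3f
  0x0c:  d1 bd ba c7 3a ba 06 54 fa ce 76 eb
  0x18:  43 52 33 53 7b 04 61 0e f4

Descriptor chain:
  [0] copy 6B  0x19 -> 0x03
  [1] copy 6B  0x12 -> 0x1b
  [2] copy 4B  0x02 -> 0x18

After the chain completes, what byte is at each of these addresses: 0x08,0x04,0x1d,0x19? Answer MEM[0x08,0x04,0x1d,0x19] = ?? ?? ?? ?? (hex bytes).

D0: mem[0x03..0x08] <- [52 33 53 7b 04 61]
D1: mem[0x1b..0x20] <- [06 54 fa ce 76 eb]
D2: mem[0x18..0x1b] <- [6d 52 33 53]
query mem[0x08]=0x61, mem[0x04]=0x33, mem[0x1d]=0xfa, mem[0x19]=0x52

MEM[0x08,0x04,0x1d,0x19] = 61 33 fa 52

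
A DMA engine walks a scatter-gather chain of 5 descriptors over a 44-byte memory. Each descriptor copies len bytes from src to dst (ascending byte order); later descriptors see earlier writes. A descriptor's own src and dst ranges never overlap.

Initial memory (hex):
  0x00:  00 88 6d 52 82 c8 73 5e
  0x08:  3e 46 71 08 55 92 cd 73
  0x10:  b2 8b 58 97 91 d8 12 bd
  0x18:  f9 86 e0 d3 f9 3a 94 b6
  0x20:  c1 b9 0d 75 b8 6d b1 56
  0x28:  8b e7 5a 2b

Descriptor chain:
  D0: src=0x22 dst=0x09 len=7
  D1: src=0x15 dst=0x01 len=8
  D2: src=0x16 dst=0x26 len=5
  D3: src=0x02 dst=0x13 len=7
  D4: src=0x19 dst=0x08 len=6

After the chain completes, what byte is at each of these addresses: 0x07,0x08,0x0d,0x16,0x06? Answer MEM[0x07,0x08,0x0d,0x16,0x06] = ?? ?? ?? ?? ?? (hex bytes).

MEM[0x07,0x08,0x0d,0x16,0x06] = d3 f9 94 86 e0

D0: mem[0x09..0x0f] <- [0d 75 b8 6d b1 56 8b]
D1: mem[0x01..0x08] <- [d8 12 bd f9 86 e0 d3 f9]
D2: mem[0x26..0x2a] <- [12 bd f9 86 e0]
D3: mem[0x13..0x19] <- [12 bd f9 86 e0 d3 f9]
D4: mem[0x08..0x0d] <- [f9 e0 d3 f9 3a 94]
query mem[0x07]=0xd3, mem[0x08]=0xf9, mem[0x0d]=0x94, mem[0x16]=0x86, mem[0x06]=0xe0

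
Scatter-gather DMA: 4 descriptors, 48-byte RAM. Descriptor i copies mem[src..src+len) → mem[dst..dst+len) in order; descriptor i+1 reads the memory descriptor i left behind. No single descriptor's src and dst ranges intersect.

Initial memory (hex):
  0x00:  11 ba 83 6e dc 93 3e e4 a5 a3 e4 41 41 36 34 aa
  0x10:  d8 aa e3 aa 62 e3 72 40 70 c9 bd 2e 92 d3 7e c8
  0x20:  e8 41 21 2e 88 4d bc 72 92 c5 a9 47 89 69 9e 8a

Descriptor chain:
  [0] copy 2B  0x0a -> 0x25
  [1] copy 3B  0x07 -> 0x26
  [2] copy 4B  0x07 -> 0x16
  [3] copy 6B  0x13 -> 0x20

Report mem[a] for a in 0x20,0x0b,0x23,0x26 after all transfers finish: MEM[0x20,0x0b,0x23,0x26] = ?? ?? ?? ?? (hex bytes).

D0: mem[0x25..0x26] <- [e4 41]
D1: mem[0x26..0x28] <- [e4 a5 a3]
D2: mem[0x16..0x19] <- [e4 a5 a3 e4]
D3: mem[0x20..0x25] <- [aa 62 e3 e4 a5 a3]
query mem[0x20]=0xaa, mem[0x0b]=0x41, mem[0x23]=0xe4, mem[0x26]=0xe4

MEM[0x20,0x0b,0x23,0x26] = aa 41 e4 e4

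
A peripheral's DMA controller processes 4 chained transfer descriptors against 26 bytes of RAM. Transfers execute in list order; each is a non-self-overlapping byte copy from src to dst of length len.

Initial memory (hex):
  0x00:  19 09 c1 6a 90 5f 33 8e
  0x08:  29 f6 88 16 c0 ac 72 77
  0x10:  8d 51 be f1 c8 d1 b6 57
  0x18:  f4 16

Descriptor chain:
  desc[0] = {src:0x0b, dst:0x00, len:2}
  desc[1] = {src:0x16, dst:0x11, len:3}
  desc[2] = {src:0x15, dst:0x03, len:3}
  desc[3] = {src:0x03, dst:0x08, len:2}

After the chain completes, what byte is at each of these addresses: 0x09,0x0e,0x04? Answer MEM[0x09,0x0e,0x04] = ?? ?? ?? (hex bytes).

MEM[0x09,0x0e,0x04] = b6 72 b6

#0 dst[0x00+2] := {0x16,0xc0}
#1 dst[0x11+3] := {0xb6,0x57,0xf4}
#2 dst[0x03+3] := {0xd1,0xb6,0x57}
#3 dst[0x08+2] := {0xd1,0xb6}
query mem[0x09]=0xb6, mem[0x0e]=0x72, mem[0x04]=0xb6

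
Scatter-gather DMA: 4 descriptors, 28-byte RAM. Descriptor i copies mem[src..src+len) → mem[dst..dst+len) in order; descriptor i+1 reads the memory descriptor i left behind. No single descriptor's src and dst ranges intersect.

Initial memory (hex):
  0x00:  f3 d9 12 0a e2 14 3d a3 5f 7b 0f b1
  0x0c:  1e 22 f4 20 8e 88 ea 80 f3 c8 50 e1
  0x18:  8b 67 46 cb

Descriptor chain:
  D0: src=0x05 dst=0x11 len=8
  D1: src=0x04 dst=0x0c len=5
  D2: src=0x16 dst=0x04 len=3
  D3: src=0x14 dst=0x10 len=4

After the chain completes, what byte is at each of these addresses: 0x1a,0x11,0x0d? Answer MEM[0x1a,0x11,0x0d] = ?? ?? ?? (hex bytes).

[0] 0x05->0x11 len=8 : 14 3d a3 5f 7b 0f b1 1e
[1] 0x04->0x0c len=5 : e2 14 3d a3 5f
[2] 0x16->0x04 len=3 : 0f b1 1e
[3] 0x14->0x10 len=4 : 5f 7b 0f b1
query mem[0x1a]=0x46, mem[0x11]=0x7b, mem[0x0d]=0x14

MEM[0x1a,0x11,0x0d] = 46 7b 14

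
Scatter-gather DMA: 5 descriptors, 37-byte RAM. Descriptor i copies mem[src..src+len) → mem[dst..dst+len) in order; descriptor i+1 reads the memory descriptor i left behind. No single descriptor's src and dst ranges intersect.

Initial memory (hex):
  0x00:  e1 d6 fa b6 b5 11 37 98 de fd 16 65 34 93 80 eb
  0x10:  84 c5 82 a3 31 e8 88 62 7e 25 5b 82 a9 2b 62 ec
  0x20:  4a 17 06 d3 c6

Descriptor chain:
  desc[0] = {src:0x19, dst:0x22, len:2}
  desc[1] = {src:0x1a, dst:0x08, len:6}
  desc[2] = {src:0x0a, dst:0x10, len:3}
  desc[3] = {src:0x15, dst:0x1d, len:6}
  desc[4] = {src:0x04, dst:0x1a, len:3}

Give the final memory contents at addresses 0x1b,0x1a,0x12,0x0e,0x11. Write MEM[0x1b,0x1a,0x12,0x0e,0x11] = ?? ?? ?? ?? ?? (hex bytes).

MEM[0x1b,0x1a,0x12,0x0e,0x11] = 11 b5 62 80 2b

[0] 0x19->0x22 len=2 : 25 5b
[1] 0x1a->0x08 len=6 : 5b 82 a9 2b 62 ec
[2] 0x0a->0x10 len=3 : a9 2b 62
[3] 0x15->0x1d len=6 : e8 88 62 7e 25 5b
[4] 0x04->0x1a len=3 : b5 11 37
query mem[0x1b]=0x11, mem[0x1a]=0xb5, mem[0x12]=0x62, mem[0x0e]=0x80, mem[0x11]=0x2b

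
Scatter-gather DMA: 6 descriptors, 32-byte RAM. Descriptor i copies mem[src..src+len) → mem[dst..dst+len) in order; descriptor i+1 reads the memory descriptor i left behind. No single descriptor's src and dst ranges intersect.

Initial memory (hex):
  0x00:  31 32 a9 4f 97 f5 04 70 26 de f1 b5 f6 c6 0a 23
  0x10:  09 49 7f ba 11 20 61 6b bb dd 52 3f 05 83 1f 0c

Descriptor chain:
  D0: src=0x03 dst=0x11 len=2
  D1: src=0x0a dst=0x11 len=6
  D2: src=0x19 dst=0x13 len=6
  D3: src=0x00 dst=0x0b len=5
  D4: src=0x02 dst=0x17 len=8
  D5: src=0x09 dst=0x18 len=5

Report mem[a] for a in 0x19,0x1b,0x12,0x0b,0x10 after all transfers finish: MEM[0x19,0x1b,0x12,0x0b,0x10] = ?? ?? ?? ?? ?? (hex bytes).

MEM[0x19,0x1b,0x12,0x0b,0x10] = f1 32 b5 31 09

  after D0: wrote 2B at 0x11 = 4f97
  after D1: wrote 6B at 0x11 = f1b5f6c60a23
  after D2: wrote 6B at 0x13 = dd523f05831f
  after D3: wrote 5B at 0x0b = 3132a94f97
  after D4: wrote 8B at 0x17 = a94f97f5047026de
  after D5: wrote 5B at 0x18 = def13132a9
query mem[0x19]=0xf1, mem[0x1b]=0x32, mem[0x12]=0xb5, mem[0x0b]=0x31, mem[0x10]=0x09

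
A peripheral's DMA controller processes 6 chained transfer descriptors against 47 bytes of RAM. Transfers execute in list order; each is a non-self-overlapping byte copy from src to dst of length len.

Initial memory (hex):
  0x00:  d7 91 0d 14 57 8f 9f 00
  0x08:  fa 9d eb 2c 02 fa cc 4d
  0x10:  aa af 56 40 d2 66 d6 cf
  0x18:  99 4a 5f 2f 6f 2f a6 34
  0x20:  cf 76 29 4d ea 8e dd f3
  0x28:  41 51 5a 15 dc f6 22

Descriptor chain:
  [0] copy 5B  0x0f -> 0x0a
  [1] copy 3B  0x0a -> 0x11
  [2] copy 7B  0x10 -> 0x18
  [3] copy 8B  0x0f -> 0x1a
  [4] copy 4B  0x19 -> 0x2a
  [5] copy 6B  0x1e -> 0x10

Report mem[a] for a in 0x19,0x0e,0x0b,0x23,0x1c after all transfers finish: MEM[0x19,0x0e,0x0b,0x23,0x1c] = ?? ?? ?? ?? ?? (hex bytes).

MEM[0x19,0x0e,0x0b,0x23,0x1c] = 4d 40 aa 4d 4d

  after D0: wrote 5B at 0x0a = 4daaaf5640
  after D1: wrote 3B at 0x11 = 4daaaf
  after D2: wrote 7B at 0x18 = aa4daaafd266d6
  after D3: wrote 8B at 0x1a = 4daa4daaafd266d6
  after D4: wrote 4B at 0x2a = 4d4daa4d
  after D5: wrote 6B at 0x10 = afd266d6294d
query mem[0x19]=0x4d, mem[0x0e]=0x40, mem[0x0b]=0xaa, mem[0x23]=0x4d, mem[0x1c]=0x4d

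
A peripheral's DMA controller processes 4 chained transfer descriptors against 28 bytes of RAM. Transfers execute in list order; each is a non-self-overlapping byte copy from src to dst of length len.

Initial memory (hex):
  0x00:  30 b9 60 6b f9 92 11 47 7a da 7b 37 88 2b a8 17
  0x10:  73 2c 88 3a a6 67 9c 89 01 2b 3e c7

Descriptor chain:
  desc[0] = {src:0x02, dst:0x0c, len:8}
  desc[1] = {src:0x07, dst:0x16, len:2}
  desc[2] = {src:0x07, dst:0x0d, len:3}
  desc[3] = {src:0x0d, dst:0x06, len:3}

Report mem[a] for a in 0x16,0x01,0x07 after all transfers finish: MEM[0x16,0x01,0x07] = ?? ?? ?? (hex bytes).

D0: mem[0x0c..0x13] <- [60 6b f9 92 11 47 7a da]
D1: mem[0x16..0x17] <- [47 7a]
D2: mem[0x0d..0x0f] <- [47 7a da]
D3: mem[0x06..0x08] <- [47 7a da]
query mem[0x16]=0x47, mem[0x01]=0xb9, mem[0x07]=0x7a

MEM[0x16,0x01,0x07] = 47 b9 7a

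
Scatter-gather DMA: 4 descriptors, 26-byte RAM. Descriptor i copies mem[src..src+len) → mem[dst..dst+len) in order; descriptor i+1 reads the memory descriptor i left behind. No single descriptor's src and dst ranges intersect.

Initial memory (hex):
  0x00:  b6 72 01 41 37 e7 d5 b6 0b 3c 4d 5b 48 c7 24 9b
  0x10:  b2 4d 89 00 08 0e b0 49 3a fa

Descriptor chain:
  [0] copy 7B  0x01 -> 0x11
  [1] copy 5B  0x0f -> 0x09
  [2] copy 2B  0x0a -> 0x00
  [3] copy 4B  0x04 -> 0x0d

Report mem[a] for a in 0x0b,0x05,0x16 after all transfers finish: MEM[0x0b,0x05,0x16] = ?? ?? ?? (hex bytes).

MEM[0x0b,0x05,0x16] = 72 e7 d5

#0 dst[0x11+7] := {0x72,0x01,0x41,0x37,0xe7,0xd5,0xb6}
#1 dst[0x09+5] := {0x9b,0xb2,0x72,0x01,0x41}
#2 dst[0x00+2] := {0xb2,0x72}
#3 dst[0x0d+4] := {0x37,0xe7,0xd5,0xb6}
query mem[0x0b]=0x72, mem[0x05]=0xe7, mem[0x16]=0xd5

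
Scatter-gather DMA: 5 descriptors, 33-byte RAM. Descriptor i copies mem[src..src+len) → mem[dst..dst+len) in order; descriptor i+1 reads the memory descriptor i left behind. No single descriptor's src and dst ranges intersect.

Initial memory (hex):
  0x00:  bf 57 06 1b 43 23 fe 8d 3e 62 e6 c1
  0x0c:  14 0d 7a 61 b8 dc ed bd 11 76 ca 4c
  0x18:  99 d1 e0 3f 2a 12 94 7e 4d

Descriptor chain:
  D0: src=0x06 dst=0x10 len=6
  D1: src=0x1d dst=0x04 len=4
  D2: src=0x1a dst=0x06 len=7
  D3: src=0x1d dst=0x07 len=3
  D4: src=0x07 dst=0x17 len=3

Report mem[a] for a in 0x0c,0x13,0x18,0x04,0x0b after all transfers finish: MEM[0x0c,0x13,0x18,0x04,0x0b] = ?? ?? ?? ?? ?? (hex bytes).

MEM[0x0c,0x13,0x18,0x04,0x0b] = 4d 62 94 12 7e

[0] 0x06->0x10 len=6 : fe 8d 3e 62 e6 c1
[1] 0x1d->0x04 len=4 : 12 94 7e 4d
[2] 0x1a->0x06 len=7 : e0 3f 2a 12 94 7e 4d
[3] 0x1d->0x07 len=3 : 12 94 7e
[4] 0x07->0x17 len=3 : 12 94 7e
query mem[0x0c]=0x4d, mem[0x13]=0x62, mem[0x18]=0x94, mem[0x04]=0x12, mem[0x0b]=0x7e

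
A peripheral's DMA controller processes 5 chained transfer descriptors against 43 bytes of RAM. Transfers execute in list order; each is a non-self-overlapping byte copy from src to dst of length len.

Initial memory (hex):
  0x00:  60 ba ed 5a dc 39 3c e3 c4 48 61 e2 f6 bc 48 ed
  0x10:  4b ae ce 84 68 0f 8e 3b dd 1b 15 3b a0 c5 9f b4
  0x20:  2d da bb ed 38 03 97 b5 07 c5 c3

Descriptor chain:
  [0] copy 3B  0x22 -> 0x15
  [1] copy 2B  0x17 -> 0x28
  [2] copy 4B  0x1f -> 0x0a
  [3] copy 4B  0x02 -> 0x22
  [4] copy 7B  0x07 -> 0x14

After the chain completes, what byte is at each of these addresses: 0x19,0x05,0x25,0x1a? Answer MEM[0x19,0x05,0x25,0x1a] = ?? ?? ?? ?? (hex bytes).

[0] 0x22->0x15 len=3 : bb ed 38
[1] 0x17->0x28 len=2 : 38 dd
[2] 0x1f->0x0a len=4 : b4 2d da bb
[3] 0x02->0x22 len=4 : ed 5a dc 39
[4] 0x07->0x14 len=7 : e3 c4 48 b4 2d da bb
query mem[0x19]=0xda, mem[0x05]=0x39, mem[0x25]=0x39, mem[0x1a]=0xbb

MEM[0x19,0x05,0x25,0x1a] = da 39 39 bb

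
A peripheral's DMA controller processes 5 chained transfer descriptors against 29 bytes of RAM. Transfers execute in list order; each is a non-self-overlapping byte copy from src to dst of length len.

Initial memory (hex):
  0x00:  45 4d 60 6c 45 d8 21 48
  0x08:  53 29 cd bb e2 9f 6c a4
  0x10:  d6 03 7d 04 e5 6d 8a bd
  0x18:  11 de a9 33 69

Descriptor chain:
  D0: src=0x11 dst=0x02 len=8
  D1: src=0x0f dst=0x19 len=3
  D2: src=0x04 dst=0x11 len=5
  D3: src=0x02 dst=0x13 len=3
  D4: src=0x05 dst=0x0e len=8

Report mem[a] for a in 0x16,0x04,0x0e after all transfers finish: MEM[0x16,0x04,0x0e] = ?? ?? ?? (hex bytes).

MEM[0x16,0x04,0x0e] = 8a 04 e5

  after D0: wrote 8B at 0x02 = 037d04e56d8abd11
  after D1: wrote 3B at 0x19 = a4d603
  after D2: wrote 5B at 0x11 = 04e56d8abd
  after D3: wrote 3B at 0x13 = 037d04
  after D4: wrote 8B at 0x0e = e56d8abd11cdbbe2
query mem[0x16]=0x8a, mem[0x04]=0x04, mem[0x0e]=0xe5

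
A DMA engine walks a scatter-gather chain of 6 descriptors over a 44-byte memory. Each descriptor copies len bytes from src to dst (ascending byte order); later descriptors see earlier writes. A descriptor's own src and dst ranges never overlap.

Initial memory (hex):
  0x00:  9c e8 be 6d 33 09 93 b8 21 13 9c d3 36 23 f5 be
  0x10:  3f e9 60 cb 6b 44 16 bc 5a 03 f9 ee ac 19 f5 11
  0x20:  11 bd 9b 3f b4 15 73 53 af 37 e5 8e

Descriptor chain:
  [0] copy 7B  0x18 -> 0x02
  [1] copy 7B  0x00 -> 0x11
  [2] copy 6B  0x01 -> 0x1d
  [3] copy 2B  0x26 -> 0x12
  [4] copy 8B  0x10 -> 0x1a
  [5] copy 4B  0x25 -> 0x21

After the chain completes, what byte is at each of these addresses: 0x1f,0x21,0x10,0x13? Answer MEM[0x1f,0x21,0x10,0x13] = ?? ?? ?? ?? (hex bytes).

D0: mem[0x02..0x08] <- [5a 03 f9 ee ac 19 f5]
D1: mem[0x11..0x17] <- [9c e8 5a 03 f9 ee ac]
D2: mem[0x1d..0x22] <- [e8 5a 03 f9 ee ac]
D3: mem[0x12..0x13] <- [73 53]
D4: mem[0x1a..0x21] <- [3f 9c 73 53 03 f9 ee ac]
D5: mem[0x21..0x24] <- [15 73 53 af]
query mem[0x1f]=0xf9, mem[0x21]=0x15, mem[0x10]=0x3f, mem[0x13]=0x53

MEM[0x1f,0x21,0x10,0x13] = f9 15 3f 53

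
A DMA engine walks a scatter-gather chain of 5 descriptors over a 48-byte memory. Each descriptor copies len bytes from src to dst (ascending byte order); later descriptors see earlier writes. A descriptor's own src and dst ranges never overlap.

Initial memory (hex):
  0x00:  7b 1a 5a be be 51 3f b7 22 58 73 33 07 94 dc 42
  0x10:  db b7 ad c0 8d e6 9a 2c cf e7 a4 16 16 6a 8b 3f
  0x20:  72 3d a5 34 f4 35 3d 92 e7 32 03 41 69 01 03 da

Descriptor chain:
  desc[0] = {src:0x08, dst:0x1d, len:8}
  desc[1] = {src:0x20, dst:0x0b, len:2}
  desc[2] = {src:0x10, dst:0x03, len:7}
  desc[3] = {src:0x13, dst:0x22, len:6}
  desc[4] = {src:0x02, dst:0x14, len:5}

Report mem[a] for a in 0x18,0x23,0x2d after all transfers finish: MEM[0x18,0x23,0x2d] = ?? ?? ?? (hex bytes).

MEM[0x18,0x23,0x2d] = c0 8d 01

#0 dst[0x1d+8] := {0x22,0x58,0x73,0x33,0x07,0x94,0xdc,0x42}
#1 dst[0x0b+2] := {0x33,0x07}
#2 dst[0x03+7] := {0xdb,0xb7,0xad,0xc0,0x8d,0xe6,0x9a}
#3 dst[0x22+6] := {0xc0,0x8d,0xe6,0x9a,0x2c,0xcf}
#4 dst[0x14+5] := {0x5a,0xdb,0xb7,0xad,0xc0}
query mem[0x18]=0xc0, mem[0x23]=0x8d, mem[0x2d]=0x01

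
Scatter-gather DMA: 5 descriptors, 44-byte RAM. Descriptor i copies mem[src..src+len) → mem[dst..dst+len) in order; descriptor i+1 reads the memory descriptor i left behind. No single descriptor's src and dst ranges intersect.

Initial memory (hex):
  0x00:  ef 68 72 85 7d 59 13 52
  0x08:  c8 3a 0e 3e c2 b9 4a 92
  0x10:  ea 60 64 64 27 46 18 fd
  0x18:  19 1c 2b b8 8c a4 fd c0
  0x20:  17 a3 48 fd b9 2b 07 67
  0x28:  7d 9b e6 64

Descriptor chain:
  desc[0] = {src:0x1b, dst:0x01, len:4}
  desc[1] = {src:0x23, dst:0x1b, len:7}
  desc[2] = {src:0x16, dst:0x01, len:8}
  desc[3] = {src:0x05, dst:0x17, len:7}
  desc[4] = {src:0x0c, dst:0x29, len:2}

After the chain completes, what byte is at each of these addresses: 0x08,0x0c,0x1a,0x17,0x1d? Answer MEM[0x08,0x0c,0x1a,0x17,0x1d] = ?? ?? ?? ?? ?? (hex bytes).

D0: mem[0x01..0x04] <- [b8 8c a4 fd]
D1: mem[0x1b..0x21] <- [fd b9 2b 07 67 7d 9b]
D2: mem[0x01..0x08] <- [18 fd 19 1c 2b fd b9 2b]
D3: mem[0x17..0x1d] <- [2b fd b9 2b 3a 0e 3e]
D4: mem[0x29..0x2a] <- [c2 b9]
query mem[0x08]=0x2b, mem[0x0c]=0xc2, mem[0x1a]=0x2b, mem[0x17]=0x2b, mem[0x1d]=0x3e

MEM[0x08,0x0c,0x1a,0x17,0x1d] = 2b c2 2b 2b 3e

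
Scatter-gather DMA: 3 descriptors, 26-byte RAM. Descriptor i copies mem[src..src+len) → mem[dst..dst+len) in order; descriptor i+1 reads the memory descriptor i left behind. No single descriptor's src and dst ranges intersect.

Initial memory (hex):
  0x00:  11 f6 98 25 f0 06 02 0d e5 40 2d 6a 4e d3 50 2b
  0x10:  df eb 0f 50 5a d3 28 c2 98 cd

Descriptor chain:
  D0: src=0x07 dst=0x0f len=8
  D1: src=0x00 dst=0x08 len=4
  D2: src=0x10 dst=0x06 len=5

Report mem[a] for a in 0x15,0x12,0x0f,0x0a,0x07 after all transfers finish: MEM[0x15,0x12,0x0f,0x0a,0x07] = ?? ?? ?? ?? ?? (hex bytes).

  after D0: wrote 8B at 0x0f = 0de5402d6a4ed350
  after D1: wrote 4B at 0x08 = 11f69825
  after D2: wrote 5B at 0x06 = e5402d6a4e
query mem[0x15]=0xd3, mem[0x12]=0x2d, mem[0x0f]=0x0d, mem[0x0a]=0x4e, mem[0x07]=0x40

MEM[0x15,0x12,0x0f,0x0a,0x07] = d3 2d 0d 4e 40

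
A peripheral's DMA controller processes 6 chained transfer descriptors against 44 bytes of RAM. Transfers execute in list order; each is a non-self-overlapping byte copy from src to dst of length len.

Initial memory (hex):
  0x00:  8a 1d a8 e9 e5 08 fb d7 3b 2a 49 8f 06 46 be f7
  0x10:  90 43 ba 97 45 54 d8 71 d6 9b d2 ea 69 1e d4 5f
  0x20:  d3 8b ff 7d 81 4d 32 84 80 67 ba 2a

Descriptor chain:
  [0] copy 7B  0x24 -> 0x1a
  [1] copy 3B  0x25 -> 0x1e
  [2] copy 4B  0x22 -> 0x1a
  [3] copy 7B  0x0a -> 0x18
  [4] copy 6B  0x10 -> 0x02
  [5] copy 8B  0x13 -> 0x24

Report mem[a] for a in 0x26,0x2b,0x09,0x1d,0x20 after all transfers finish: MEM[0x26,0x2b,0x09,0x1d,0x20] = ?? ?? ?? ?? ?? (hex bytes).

MEM[0x26,0x2b,0x09,0x1d,0x20] = 54 06 2a f7 84

[0] 0x24->0x1a len=7 : 81 4d 32 84 80 67 ba
[1] 0x25->0x1e len=3 : 4d 32 84
[2] 0x22->0x1a len=4 : ff 7d 81 4d
[3] 0x0a->0x18 len=7 : 49 8f 06 46 be f7 90
[4] 0x10->0x02 len=6 : 90 43 ba 97 45 54
[5] 0x13->0x24 len=8 : 97 45 54 d8 71 49 8f 06
query mem[0x26]=0x54, mem[0x2b]=0x06, mem[0x09]=0x2a, mem[0x1d]=0xf7, mem[0x20]=0x84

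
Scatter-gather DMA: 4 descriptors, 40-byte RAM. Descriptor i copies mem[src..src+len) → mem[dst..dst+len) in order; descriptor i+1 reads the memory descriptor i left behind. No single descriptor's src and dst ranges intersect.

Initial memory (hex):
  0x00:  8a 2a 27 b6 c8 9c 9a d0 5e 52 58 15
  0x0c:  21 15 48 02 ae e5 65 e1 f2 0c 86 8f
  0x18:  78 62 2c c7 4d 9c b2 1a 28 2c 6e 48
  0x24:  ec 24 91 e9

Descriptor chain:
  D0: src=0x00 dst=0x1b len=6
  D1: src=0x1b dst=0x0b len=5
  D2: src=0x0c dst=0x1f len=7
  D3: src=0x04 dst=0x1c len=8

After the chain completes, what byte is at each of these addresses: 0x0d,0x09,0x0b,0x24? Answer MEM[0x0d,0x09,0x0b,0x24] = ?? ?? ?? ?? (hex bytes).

  after D0: wrote 6B at 0x1b = 8a2a27b6c89c
  after D1: wrote 5B at 0x0b = 8a2a27b6c8
  after D2: wrote 7B at 0x1f = 2a27b6c8aee565
  after D3: wrote 8B at 0x1c = c89c9ad05e52588a
query mem[0x0d]=0x27, mem[0x09]=0x52, mem[0x0b]=0x8a, mem[0x24]=0xe5

MEM[0x0d,0x09,0x0b,0x24] = 27 52 8a e5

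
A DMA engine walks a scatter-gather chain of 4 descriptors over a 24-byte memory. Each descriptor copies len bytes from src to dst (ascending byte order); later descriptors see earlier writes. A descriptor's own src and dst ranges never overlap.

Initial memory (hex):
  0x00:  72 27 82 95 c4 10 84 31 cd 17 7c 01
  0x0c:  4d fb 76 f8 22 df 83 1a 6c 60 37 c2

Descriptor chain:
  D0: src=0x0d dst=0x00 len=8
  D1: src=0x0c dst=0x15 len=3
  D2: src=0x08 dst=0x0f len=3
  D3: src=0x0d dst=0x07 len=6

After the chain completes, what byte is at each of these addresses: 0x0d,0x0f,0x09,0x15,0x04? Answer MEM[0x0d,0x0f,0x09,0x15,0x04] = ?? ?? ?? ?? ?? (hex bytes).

[0] 0x0d->0x00 len=8 : fb 76 f8 22 df 83 1a 6c
[1] 0x0c->0x15 len=3 : 4d fb 76
[2] 0x08->0x0f len=3 : cd 17 7c
[3] 0x0d->0x07 len=6 : fb 76 cd 17 7c 83
query mem[0x0d]=0xfb, mem[0x0f]=0xcd, mem[0x09]=0xcd, mem[0x15]=0x4d, mem[0x04]=0xdf

MEM[0x0d,0x0f,0x09,0x15,0x04] = fb cd cd 4d df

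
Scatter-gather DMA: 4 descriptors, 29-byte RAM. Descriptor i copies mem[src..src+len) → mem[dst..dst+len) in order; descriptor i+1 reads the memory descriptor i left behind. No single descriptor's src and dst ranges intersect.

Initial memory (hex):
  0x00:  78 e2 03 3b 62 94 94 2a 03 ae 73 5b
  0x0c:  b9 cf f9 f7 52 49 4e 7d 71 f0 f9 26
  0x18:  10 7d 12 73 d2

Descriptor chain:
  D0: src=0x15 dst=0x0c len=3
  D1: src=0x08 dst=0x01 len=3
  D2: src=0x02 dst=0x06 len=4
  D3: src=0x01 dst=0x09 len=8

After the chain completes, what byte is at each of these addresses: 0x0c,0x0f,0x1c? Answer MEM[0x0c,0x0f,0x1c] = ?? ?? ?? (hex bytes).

#0 dst[0x0c+3] := {0xf0,0xf9,0x26}
#1 dst[0x01+3] := {0x03,0xae,0x73}
#2 dst[0x06+4] := {0xae,0x73,0x62,0x94}
#3 dst[0x09+8] := {0x03,0xae,0x73,0x62,0x94,0xae,0x73,0x62}
query mem[0x0c]=0x62, mem[0x0f]=0x73, mem[0x1c]=0xd2

MEM[0x0c,0x0f,0x1c] = 62 73 d2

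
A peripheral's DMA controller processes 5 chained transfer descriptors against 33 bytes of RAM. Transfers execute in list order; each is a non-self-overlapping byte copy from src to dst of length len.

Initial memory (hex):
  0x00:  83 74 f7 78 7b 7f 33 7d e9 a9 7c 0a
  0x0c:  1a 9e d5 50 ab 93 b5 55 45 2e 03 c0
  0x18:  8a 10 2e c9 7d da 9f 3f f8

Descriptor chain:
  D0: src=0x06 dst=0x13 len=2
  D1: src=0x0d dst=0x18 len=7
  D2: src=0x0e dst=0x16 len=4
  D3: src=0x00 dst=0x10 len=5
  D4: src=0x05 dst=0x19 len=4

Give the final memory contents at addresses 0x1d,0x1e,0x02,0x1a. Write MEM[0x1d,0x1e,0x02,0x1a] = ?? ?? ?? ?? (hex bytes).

[0] 0x06->0x13 len=2 : 33 7d
[1] 0x0d->0x18 len=7 : 9e d5 50 ab 93 b5 33
[2] 0x0e->0x16 len=4 : d5 50 ab 93
[3] 0x00->0x10 len=5 : 83 74 f7 78 7b
[4] 0x05->0x19 len=4 : 7f 33 7d e9
query mem[0x1d]=0xb5, mem[0x1e]=0x33, mem[0x02]=0xf7, mem[0x1a]=0x33

MEM[0x1d,0x1e,0x02,0x1a] = b5 33 f7 33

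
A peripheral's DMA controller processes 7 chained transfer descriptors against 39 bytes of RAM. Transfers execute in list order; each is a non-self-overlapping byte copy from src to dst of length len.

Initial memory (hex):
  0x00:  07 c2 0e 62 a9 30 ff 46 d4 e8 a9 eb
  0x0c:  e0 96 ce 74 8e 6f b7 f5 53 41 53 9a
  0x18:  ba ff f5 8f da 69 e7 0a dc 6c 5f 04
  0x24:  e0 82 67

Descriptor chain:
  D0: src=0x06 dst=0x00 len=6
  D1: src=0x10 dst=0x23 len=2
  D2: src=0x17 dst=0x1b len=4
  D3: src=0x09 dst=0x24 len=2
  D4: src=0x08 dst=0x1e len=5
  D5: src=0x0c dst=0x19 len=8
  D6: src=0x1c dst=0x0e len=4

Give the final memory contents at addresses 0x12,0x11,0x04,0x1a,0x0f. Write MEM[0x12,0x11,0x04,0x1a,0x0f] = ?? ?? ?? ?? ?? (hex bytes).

MEM[0x12,0x11,0x04,0x1a,0x0f] = b7 b7 a9 96 8e

D0: mem[0x00..0x05] <- [ff 46 d4 e8 a9 eb]
D1: mem[0x23..0x24] <- [8e 6f]
D2: mem[0x1b..0x1e] <- [9a ba ff f5]
D3: mem[0x24..0x25] <- [e8 a9]
D4: mem[0x1e..0x22] <- [d4 e8 a9 eb e0]
D5: mem[0x19..0x20] <- [e0 96 ce 74 8e 6f b7 f5]
D6: mem[0x0e..0x11] <- [74 8e 6f b7]
query mem[0x12]=0xb7, mem[0x11]=0xb7, mem[0x04]=0xa9, mem[0x1a]=0x96, mem[0x0f]=0x8e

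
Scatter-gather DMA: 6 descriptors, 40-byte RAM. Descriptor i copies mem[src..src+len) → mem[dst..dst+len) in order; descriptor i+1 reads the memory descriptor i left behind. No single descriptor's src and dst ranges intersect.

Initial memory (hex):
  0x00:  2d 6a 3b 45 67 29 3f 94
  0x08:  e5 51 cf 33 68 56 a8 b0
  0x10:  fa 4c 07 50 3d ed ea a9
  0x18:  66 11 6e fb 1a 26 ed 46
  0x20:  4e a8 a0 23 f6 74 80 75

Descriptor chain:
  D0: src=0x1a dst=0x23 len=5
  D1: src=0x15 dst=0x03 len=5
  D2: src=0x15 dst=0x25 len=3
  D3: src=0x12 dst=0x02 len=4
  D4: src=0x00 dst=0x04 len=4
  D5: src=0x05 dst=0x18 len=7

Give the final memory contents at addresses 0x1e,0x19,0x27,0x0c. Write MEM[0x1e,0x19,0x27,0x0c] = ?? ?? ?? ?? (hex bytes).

MEM[0x1e,0x19,0x27,0x0c] = 33 07 a9 68

D0: mem[0x23..0x27] <- [6e fb 1a 26 ed]
D1: mem[0x03..0x07] <- [ed ea a9 66 11]
D2: mem[0x25..0x27] <- [ed ea a9]
D3: mem[0x02..0x05] <- [07 50 3d ed]
D4: mem[0x04..0x07] <- [2d 6a 07 50]
D5: mem[0x18..0x1e] <- [6a 07 50 e5 51 cf 33]
query mem[0x1e]=0x33, mem[0x19]=0x07, mem[0x27]=0xa9, mem[0x0c]=0x68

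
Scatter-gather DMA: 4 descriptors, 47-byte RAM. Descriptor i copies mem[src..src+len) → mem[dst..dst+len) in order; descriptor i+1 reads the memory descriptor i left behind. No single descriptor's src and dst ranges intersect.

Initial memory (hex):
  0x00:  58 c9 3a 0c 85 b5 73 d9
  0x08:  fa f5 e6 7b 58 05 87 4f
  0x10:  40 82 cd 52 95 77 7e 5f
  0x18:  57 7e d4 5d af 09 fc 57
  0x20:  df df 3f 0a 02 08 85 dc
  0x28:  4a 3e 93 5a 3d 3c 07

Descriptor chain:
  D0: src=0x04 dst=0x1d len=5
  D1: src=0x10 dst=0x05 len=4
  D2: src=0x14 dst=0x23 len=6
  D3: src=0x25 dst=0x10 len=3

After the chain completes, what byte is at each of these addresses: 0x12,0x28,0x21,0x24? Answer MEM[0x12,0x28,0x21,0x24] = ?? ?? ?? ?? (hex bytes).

D0: mem[0x1d..0x21] <- [85 b5 73 d9 fa]
D1: mem[0x05..0x08] <- [40 82 cd 52]
D2: mem[0x23..0x28] <- [95 77 7e 5f 57 7e]
D3: mem[0x10..0x12] <- [7e 5f 57]
query mem[0x12]=0x57, mem[0x28]=0x7e, mem[0x21]=0xfa, mem[0x24]=0x77

MEM[0x12,0x28,0x21,0x24] = 57 7e fa 77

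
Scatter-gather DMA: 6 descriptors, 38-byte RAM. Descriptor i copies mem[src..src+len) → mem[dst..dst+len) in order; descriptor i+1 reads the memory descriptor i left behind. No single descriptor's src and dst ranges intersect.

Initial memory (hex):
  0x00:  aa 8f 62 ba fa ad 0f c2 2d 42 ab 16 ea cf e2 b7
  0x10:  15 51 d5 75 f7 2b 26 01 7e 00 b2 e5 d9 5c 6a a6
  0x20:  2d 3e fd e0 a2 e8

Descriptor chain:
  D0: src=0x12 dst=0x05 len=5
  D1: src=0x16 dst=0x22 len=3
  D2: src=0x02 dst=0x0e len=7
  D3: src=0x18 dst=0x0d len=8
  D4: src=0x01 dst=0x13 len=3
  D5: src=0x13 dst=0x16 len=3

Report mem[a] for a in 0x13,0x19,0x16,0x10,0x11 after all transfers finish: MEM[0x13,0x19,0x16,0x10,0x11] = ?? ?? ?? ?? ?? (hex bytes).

MEM[0x13,0x19,0x16,0x10,0x11] = 8f 00 8f e5 d9

#0 dst[0x05+5] := {0xd5,0x75,0xf7,0x2b,0x26}
#1 dst[0x22+3] := {0x26,0x01,0x7e}
#2 dst[0x0e+7] := {0x62,0xba,0xfa,0xd5,0x75,0xf7,0x2b}
#3 dst[0x0d+8] := {0x7e,0x00,0xb2,0xe5,0xd9,0x5c,0x6a,0xa6}
#4 dst[0x13+3] := {0x8f,0x62,0xba}
#5 dst[0x16+3] := {0x8f,0x62,0xba}
query mem[0x13]=0x8f, mem[0x19]=0x00, mem[0x16]=0x8f, mem[0x10]=0xe5, mem[0x11]=0xd9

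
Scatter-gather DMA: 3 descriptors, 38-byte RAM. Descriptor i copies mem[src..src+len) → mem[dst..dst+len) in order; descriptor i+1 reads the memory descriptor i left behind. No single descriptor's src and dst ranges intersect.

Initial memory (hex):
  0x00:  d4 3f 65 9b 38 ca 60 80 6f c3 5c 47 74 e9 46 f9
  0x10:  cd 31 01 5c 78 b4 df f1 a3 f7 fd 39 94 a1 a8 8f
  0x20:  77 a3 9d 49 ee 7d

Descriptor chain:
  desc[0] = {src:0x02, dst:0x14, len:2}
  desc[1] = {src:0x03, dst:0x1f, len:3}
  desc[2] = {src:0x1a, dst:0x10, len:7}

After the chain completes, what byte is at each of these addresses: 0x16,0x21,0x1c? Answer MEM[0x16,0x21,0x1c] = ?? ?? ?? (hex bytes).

[0] 0x02->0x14 len=2 : 65 9b
[1] 0x03->0x1f len=3 : 9b 38 ca
[2] 0x1a->0x10 len=7 : fd 39 94 a1 a8 9b 38
query mem[0x16]=0x38, mem[0x21]=0xca, mem[0x1c]=0x94

MEM[0x16,0x21,0x1c] = 38 ca 94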